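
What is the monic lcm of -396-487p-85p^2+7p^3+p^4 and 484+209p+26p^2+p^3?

By polynomial division,
  p^4+7p^3-85p^2-487p-396 = (p-19)(p^3+26p^2+209p+484) + (200p^2+3000p+8800)
  p^3+26p^2+209p+484 = ((1/200)p+11/200)(200p^2+3000p+8800) + (0)
Last nonzero remainder: 200p^2+3000p+8800. Dividing through by 200 gives the monic gcd p^2+15p+44.
Then lcm(f, g) = f·g / gcd(f, g); expanding and making the result monic gives the answer.

-4356-5753p-1422p^2-8p^3+18p^4+p^5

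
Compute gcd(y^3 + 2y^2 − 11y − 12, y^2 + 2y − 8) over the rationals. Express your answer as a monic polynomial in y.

y + 4

Repeated division with remainder:
  y^3 + 2y^2 − 11y − 12 = (y)(y^2 + 2y − 8) + (−3y − 12)
  y^2 + 2y − 8 = (−(1/3)y + 2/3)(−3y − 12) + (0)
Last nonzero remainder: −3y − 12. Dividing through by −3 gives the monic gcd y + 4.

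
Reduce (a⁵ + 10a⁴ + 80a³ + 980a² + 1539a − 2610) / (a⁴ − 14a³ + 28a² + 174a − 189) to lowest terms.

(a³ + 8a² + 67a + 870)/(a² − 16a + 63)

Euclidean algorithm in ℚ[a]:
  a⁵ + 10a⁴ + 80a³ + 980a² + 1539a − 2610 = (a + 24)(a⁴ − 14a³ + 28a² + 174a − 189) + (388a³ + 134a² − 2448a + 1926)
  a⁴ − 14a³ + 28a² + 174a − 189 = ((1/388)a − 2783/75272)(388a³ + 134a² − 2448a + 1926) + ((1477725/37636)a² + (1477725/18818)a − 4433175/37636)
  388a³ + 134a² − 2448a + 1926 = ((14602768/1477725)a − 8054104/492575)((1477725/37636)a² + (1477725/18818)a − 4433175/37636) + (0)
Last nonzero remainder: (1477725/37636)a² + (1477725/18818)a − 4433175/37636. Dividing through by 1477725/37636 gives the monic gcd a² + 2a − 3.
Cancel a² + 2a − 3 from numerator and denominator to get the reduced form.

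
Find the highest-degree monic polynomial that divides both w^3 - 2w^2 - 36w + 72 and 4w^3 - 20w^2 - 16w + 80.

w - 2

By polynomial division,
  w^3 - 2w^2 - 36w + 72 = (1/4)(4w^3 - 20w^2 - 16w + 80) + (3w^2 - 32w + 52)
  4w^3 - 20w^2 - 16w + 80 = ((4/3)w + 68/9)(3w^2 - 32w + 52) + ((1408/9)w - 2816/9)
  3w^2 - 32w + 52 = ((27/1408)w - 117/704)((1408/9)w - 2816/9) + (0)
Last nonzero remainder: (1408/9)w - 2816/9. Dividing through by 1408/9 gives the monic gcd w - 2.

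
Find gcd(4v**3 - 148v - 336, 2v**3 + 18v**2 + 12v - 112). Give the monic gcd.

v + 4

Apply the Euclidean algorithm:
  4v**3 - 148v - 336 = (2)(2v**3 + 18v**2 + 12v - 112) + (-36v**2 - 172v - 112)
  2v**3 + 18v**2 + 12v - 112 = (-(1/18)v - 19/81)(-36v**2 - 172v - 112) + (-(2800/81)v - 11200/81)
  -36v**2 - 172v - 112 = ((729/700)v + 81/100)(-(2800/81)v - 11200/81) + (0)
Last nonzero remainder: -(2800/81)v - 11200/81. Dividing through by -2800/81 gives the monic gcd v + 4.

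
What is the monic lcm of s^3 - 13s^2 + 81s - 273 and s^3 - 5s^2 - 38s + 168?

Euclidean algorithm in ℚ[s]:
  s^3 - 13s^2 + 81s - 273 = (s^3 - 5s^2 - 38s + 168) + (-8s^2 + 119s - 441)
  s^3 - 5s^2 - 38s + 168 = (-(1/8)s - 79/64)(-8s^2 + 119s - 441) + ((3441/64)s - 24087/64)
  -8s^2 + 119s - 441 = (-(512/3441)s + 1344/1147)((3441/64)s - 24087/64) + (0)
Last nonzero remainder: (3441/64)s - 24087/64. Dividing through by 3441/64 gives the monic gcd s - 7.
Then lcm(f, g) = f·g / gcd(f, g); expanding and making the result monic gives the answer.

s^5 - 11s^4 + 31s^3 + 201s^2 - 2490s + 6552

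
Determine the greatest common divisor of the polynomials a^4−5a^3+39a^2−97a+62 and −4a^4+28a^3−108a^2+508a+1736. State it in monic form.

a^2−2a+31

By polynomial division,
  a^4−5a^3+39a^2−97a+62 = (−1/4)(−4a^4+28a^3−108a^2+508a+1736) + (2a^3+12a^2+30a+496)
  −4a^4+28a^3−108a^2+508a+1736 = (−2a+26)(2a^3+12a^2+30a+496) + (−360a^2+720a−11160)
  2a^3+12a^2+30a+496 = (−(1/180)a−2/45)(−360a^2+720a−11160) + (0)
Last nonzero remainder: −360a^2+720a−11160. Dividing through by −360 gives the monic gcd a^2−2a+31.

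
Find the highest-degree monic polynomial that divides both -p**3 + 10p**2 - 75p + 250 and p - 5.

p - 5

Apply the Euclidean algorithm:
  -p**3 + 10p**2 - 75p + 250 = (-p**2 + 5p - 50)(p - 5) + (0)
The last nonzero remainder p - 5 is already monic.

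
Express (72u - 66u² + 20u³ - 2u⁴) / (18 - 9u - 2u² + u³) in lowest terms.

(-24u + 14u² - 2u³)/(-6 + u + u²)

Repeated division with remainder:
  -2u⁴ + 20u³ - 66u² + 72u = (-2u + 16)(u³ - 2u² - 9u + 18) + (-52u² + 252u - 288)
  u³ - 2u² - 9u + 18 = (-(1/52)u - 37/676)(-52u² + 252u - 288) + (-(126/169)u + 378/169)
  -52u² + 252u - 288 = ((4394/63)u - 2704/21)(-(126/169)u + 378/169) + (0)
Last nonzero remainder: -(126/169)u + 378/169. Dividing through by -126/169 gives the monic gcd u - 3.
Cancel u - 3 from numerator and denominator to get the reduced form.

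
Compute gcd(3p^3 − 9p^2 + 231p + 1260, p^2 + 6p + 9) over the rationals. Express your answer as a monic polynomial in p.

1

Euclidean algorithm in ℚ[p]:
  3p^3 − 9p^2 + 231p + 1260 = (3p − 27)(p^2 + 6p + 9) + (366p + 1503)
  p^2 + 6p + 9 = ((1/366)p + 77/14884)(366p + 1503) + (18225/14884)
  366p + 1503 = ((1815848/6075)p + 2485628/2025)(18225/14884) + (0)
The last nonzero remainder is the constant 18225/14884, so the polynomials are coprime and gcd = 1.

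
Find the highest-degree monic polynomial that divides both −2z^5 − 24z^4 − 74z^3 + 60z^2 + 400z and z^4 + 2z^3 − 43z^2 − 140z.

By polynomial division,
  −2z^5 − 24z^4 − 74z^3 + 60z^2 + 400z = (−2z − 20)(z^4 + 2z^3 − 43z^2 − 140z) + (−120z^3 − 1080z^2 − 2400z)
  z^4 + 2z^3 − 43z^2 − 140z = (−(1/120)z + 7/120)(−120z^3 − 1080z^2 − 2400z) + (0)
Last nonzero remainder: −120z^3 − 1080z^2 − 2400z. Dividing through by −120 gives the monic gcd z^3 + 9z^2 + 20z.

z^3 + 9z^2 + 20z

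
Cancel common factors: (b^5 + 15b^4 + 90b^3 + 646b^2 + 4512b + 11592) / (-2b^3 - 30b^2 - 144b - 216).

Repeated division with remainder:
  b^5 + 15b^4 + 90b^3 + 646b^2 + 4512b + 11592 = (-(1/2)b^2 - 9)(-2b^3 - 30b^2 - 144b - 216) + (268b^2 + 3216b + 9648)
  -2b^3 - 30b^2 - 144b - 216 = (-(1/134)b - 3/134)(268b^2 + 3216b + 9648) + (0)
Last nonzero remainder: 268b^2 + 3216b + 9648. Dividing through by 268 gives the monic gcd b^2 + 12b + 36.
Cancel b^2 + 12b + 36 from numerator and denominator to get the reduced form.

(-b^3 - 3b^2 - 18b - 322)/(2b + 6)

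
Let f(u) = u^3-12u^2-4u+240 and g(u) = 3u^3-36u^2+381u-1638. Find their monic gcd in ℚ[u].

Apply the Euclidean algorithm:
  u^3-12u^2-4u+240 = (1/3)(3u^3-36u^2+381u-1638) + (-131u+786)
  3u^3-36u^2+381u-1638 = (-(3/131)u^2+(18/131)u-273/131)(-131u+786) + (0)
Last nonzero remainder: -131u+786. Dividing through by -131 gives the monic gcd u-6.

u-6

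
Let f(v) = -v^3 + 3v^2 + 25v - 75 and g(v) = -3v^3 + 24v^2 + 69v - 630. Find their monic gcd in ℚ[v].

Euclidean algorithm in ℚ[v]:
  -v^3 + 3v^2 + 25v - 75 = (1/3)(-3v^3 + 24v^2 + 69v - 630) + (-5v^2 + 2v + 135)
  -3v^3 + 24v^2 + 69v - 630 = ((3/5)v - 114/25)(-5v^2 + 2v + 135) + (-(72/25)v - 72/5)
  -5v^2 + 2v + 135 = ((125/72)v - 75/8)(-(72/25)v - 72/5) + (0)
Last nonzero remainder: -(72/25)v - 72/5. Dividing through by -72/25 gives the monic gcd v + 5.

v + 5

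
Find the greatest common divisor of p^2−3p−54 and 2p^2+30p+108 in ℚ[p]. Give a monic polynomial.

By polynomial division,
  p^2−3p−54 = (1/2)(2p^2+30p+108) + (−18p−108)
  2p^2+30p+108 = (−(1/9)p−1)(−18p−108) + (0)
Last nonzero remainder: −18p−108. Dividing through by −18 gives the monic gcd p+6.

p+6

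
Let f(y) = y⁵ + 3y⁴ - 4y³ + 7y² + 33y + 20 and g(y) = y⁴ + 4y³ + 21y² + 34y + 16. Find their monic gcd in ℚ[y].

Apply the Euclidean algorithm:
  y⁵ + 3y⁴ - 4y³ + 7y² + 33y + 20 = (y - 1)(y⁴ + 4y³ + 21y² + 34y + 16) + (-21y³ - 6y² + 51y + 36)
  y⁴ + 4y³ + 21y² + 34y + 16 = (-(1/21)y - 26/147)(-21y³ - 6y² + 51y + 36) + ((1096/49)y² + (2192/49)y + 1096/49)
  -21y³ - 6y² + 51y + 36 = (-(1029/1096)y + 441/274)((1096/49)y² + (2192/49)y + 1096/49) + (0)
Last nonzero remainder: (1096/49)y² + (2192/49)y + 1096/49. Dividing through by 1096/49 gives the monic gcd y² + 2y + 1.

y² + 2y + 1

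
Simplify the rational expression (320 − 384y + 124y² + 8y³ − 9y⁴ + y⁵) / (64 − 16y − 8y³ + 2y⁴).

By polynomial division,
  y⁵ − 9y⁴ + 8y³ + 124y² − 384y + 320 = ((1/2)y − 5/2)(2y⁴ − 8y³ − 16y + 64) + (−12y³ + 132y² − 456y + 480)
  2y⁴ − 8y³ − 16y + 64 = (−(1/6)y − 7/6)(−12y³ + 132y² − 456y + 480) + (78y² − 468y + 624)
  −12y³ + 132y² − 456y + 480 = (−(2/13)y + 10/13)(78y² − 468y + 624) + (0)
Last nonzero remainder: 78y² − 468y + 624. Dividing through by 78 gives the monic gcd y² − 6y + 8.
Cancel y² − 6y + 8 from numerator and denominator to get the reduced form.

(40 − 18y − 3y² + y³)/(8 + 4y + 2y²)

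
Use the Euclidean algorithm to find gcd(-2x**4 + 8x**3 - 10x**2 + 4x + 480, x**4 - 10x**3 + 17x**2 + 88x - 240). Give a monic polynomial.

x**2 - 2x - 15

Euclidean algorithm in ℚ[x]:
  -2x**4 + 8x**3 - 10x**2 + 4x + 480 = (-2)(x**4 - 10x**3 + 17x**2 + 88x - 240) + (-12x**3 + 24x**2 + 180x)
  x**4 - 10x**3 + 17x**2 + 88x - 240 = (-(1/12)x + 2/3)(-12x**3 + 24x**2 + 180x) + (16x**2 - 32x - 240)
  -12x**3 + 24x**2 + 180x = (-(3/4)x)(16x**2 - 32x - 240) + (0)
Last nonzero remainder: 16x**2 - 32x - 240. Dividing through by 16 gives the monic gcd x**2 - 2x - 15.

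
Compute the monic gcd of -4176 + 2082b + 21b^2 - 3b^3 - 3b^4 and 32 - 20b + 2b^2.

Apply the Euclidean algorithm:
  -3b^4 - 3b^3 + 21b^2 + 2082b - 4176 = (-(3/2)b^2 - (33/2)b - 261/2)(2b^2 - 20b + 32) + (0)
Last nonzero remainder: 2b^2 - 20b + 32. Dividing through by 2 gives the monic gcd b^2 - 10b + 16.

16 - 10b + b^2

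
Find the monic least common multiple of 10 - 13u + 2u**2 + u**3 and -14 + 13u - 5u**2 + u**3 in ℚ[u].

By polynomial division,
  u**3 + 2u**2 - 13u + 10 = (u**3 - 5u**2 + 13u - 14) + (7u**2 - 26u + 24)
  u**3 - 5u**2 + 13u - 14 = ((1/7)u - 9/49)(7u**2 - 26u + 24) + ((235/49)u - 470/49)
  7u**2 - 26u + 24 = ((343/235)u - 588/235)((235/49)u - 470/49) + (0)
Last nonzero remainder: (235/49)u - 470/49. Dividing through by 235/49 gives the monic gcd u - 2.
Then lcm(f, g) = f·g / gcd(f, g); expanding and making the result monic gives the answer.

70 - 121u + 63u**2 - 12u**3 - u**4 + u**5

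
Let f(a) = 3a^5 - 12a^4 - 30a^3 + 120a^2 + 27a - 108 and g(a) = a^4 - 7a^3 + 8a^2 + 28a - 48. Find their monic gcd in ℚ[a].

a^2 - 7a + 12

Repeated division with remainder:
  3a^5 - 12a^4 - 30a^3 + 120a^2 + 27a - 108 = (3a + 9)(a^4 - 7a^3 + 8a^2 + 28a - 48) + (9a^3 - 36a^2 - 81a + 324)
  a^4 - 7a^3 + 8a^2 + 28a - 48 = ((1/9)a - 1/3)(9a^3 - 36a^2 - 81a + 324) + (5a^2 - 35a + 60)
  9a^3 - 36a^2 - 81a + 324 = ((9/5)a + 27/5)(5a^2 - 35a + 60) + (0)
Last nonzero remainder: 5a^2 - 35a + 60. Dividing through by 5 gives the monic gcd a^2 - 7a + 12.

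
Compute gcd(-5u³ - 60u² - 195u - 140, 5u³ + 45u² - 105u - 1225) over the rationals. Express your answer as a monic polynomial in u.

By polynomial division,
  -5u³ - 60u² - 195u - 140 = (-1)(5u³ + 45u² - 105u - 1225) + (-15u² - 300u - 1365)
  5u³ + 45u² - 105u - 1225 = (-(1/3)u + 11/3)(-15u² - 300u - 1365) + (540u + 3780)
  -15u² - 300u - 1365 = (-(1/36)u - 13/36)(540u + 3780) + (0)
Last nonzero remainder: 540u + 3780. Dividing through by 540 gives the monic gcd u + 7.

u + 7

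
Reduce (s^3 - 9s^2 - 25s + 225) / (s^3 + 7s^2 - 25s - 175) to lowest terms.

Repeated division with remainder:
  s^3 - 9s^2 - 25s + 225 = (s^3 + 7s^2 - 25s - 175) + (-16s^2 + 400)
  s^3 + 7s^2 - 25s - 175 = (-(1/16)s - 7/16)(-16s^2 + 400) + (0)
Last nonzero remainder: -16s^2 + 400. Dividing through by -16 gives the monic gcd s^2 - 25.
Cancel s^2 - 25 from numerator and denominator to get the reduced form.

(s - 9)/(s + 7)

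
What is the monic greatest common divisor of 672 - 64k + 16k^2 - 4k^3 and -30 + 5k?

-6 + k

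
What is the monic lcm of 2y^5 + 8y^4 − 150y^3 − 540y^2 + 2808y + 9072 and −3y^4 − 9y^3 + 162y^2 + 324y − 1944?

y^7 + 7y^6 − 81y^5 − 567y^4 + 1944y^3 + 13608y^2 − 11664y − 81648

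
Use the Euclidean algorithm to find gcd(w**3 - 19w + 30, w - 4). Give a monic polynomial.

Repeated division with remainder:
  w**3 - 19w + 30 = (w**2 + 4w - 3)(w - 4) + (18)
  w - 4 = ((1/18)w - 2/9)(18) + (0)
The last nonzero remainder is the constant 18, so the polynomials are coprime and gcd = 1.

1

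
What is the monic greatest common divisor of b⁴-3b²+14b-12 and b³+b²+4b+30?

b+3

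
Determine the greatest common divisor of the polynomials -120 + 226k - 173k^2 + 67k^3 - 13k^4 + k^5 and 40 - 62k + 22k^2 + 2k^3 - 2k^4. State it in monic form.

Euclidean algorithm in ℚ[k]:
  k^5 - 13k^4 + 67k^3 - 173k^2 + 226k - 120 = (-(1/2)k + 6)(-2k^4 + 2k^3 + 22k^2 - 62k + 40) + (66k^3 - 336k^2 + 618k - 360)
  -2k^4 + 2k^3 + 22k^2 - 62k + 40 = (-(1/33)k - 15/121)(66k^3 - 336k^2 + 618k - 360) + (-(112/121)k^2 + (448/121)k - 560/121)
  66k^3 - 336k^2 + 618k - 360 = (-(3993/56)k + 1089/14)(-(112/121)k^2 + (448/121)k - 560/121) + (0)
Last nonzero remainder: -(112/121)k^2 + (448/121)k - 560/121. Dividing through by -112/121 gives the monic gcd k^2 - 4k + 5.

5 - 4k + k^2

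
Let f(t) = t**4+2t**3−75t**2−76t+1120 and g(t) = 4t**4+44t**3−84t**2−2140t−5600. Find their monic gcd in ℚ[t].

Repeated division with remainder:
  t**4+2t**3−75t**2−76t+1120 = (1/4)(4t**4+44t**3−84t**2−2140t−5600) + (−9t**3−54t**2+459t+2520)
  4t**4+44t**3−84t**2−2140t−5600 = (−(4/9)t−20/9)(−9t**3−54t**2+459t+2520) + (0)
Last nonzero remainder: −9t**3−54t**2+459t+2520. Dividing through by −9 gives the monic gcd t**3+6t**2−51t−280.

t**3+6t**2−51t−280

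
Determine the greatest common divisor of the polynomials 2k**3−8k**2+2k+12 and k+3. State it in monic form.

Apply the Euclidean algorithm:
  2k**3−8k**2+2k+12 = (2k**2−14k+44)(k+3) + (−120)
  k+3 = (−(1/120)k−1/40)(−120) + (0)
The last nonzero remainder is the constant −120, so the polynomials are coprime and gcd = 1.

1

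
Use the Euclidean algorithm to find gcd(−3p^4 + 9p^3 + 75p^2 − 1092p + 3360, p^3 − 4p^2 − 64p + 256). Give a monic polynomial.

p^2 + 4p − 32

Apply the Euclidean algorithm:
  −3p^4 + 9p^3 + 75p^2 − 1092p + 3360 = (−3p − 3)(p^3 − 4p^2 − 64p + 256) + (−129p^2 − 516p + 4128)
  p^3 − 4p^2 − 64p + 256 = (−(1/129)p + 8/129)(−129p^2 − 516p + 4128) + (0)
Last nonzero remainder: −129p^2 − 516p + 4128. Dividing through by −129 gives the monic gcd p^2 + 4p − 32.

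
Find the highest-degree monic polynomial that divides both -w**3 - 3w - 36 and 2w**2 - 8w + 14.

1

Repeated division with remainder:
  -w**3 - 3w - 36 = (-(1/2)w - 2)(2w**2 - 8w + 14) + (-12w - 8)
  2w**2 - 8w + 14 = (-(1/6)w + 7/9)(-12w - 8) + (182/9)
  -12w - 8 = (-(54/91)w - 36/91)(182/9) + (0)
The last nonzero remainder is the constant 182/9, so the polynomials are coprime and gcd = 1.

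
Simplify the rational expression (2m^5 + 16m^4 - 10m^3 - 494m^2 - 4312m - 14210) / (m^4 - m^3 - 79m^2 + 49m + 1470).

Apply the Euclidean algorithm:
  2m^5 + 16m^4 - 10m^3 - 494m^2 - 4312m - 14210 = (2m + 18)(m^4 - m^3 - 79m^2 + 49m + 1470) + (166m^3 + 830m^2 - 8134m - 40670)
  m^4 - m^3 - 79m^2 + 49m + 1470 = ((1/166)m - 3/83)(166m^3 + 830m^2 - 8134m - 40670) + (0)
Last nonzero remainder: 166m^3 + 830m^2 - 8134m - 40670. Dividing through by 166 gives the monic gcd m^3 + 5m^2 - 49m - 245.
Cancel m^3 + 5m^2 - 49m - 245 from numerator and denominator to get the reduced form.

(2m^2 + 6m + 58)/(m - 6)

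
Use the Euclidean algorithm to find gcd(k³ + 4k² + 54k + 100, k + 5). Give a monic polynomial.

Euclidean algorithm in ℚ[k]:
  k³ + 4k² + 54k + 100 = (k² - k + 59)(k + 5) + (-195)
  k + 5 = (-(1/195)k - 1/39)(-195) + (0)
The last nonzero remainder is the constant -195, so the polynomials are coprime and gcd = 1.

1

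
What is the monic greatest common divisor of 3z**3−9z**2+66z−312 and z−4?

z−4

Repeated division with remainder:
  3z**3−9z**2+66z−312 = (3z**2+3z+78)(z−4) + (0)
The last nonzero remainder z−4 is already monic.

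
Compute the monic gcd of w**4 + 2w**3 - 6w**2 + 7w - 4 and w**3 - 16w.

w + 4

Euclidean algorithm in ℚ[w]:
  w**4 + 2w**3 - 6w**2 + 7w - 4 = (w + 2)(w**3 - 16w) + (10w**2 + 39w - 4)
  w**3 - 16w = ((1/10)w - 39/100)(10w**2 + 39w - 4) + (-(39/100)w - 39/25)
  10w**2 + 39w - 4 = (-(1000/39)w + 100/39)(-(39/100)w - 39/25) + (0)
Last nonzero remainder: -(39/100)w - 39/25. Dividing through by -39/100 gives the monic gcd w + 4.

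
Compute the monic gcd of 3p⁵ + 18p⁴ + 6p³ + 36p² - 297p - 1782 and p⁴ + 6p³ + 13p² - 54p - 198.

p² - 9

By polynomial division,
  3p⁵ + 18p⁴ + 6p³ + 36p² - 297p - 1782 = (3p)(p⁴ + 6p³ + 13p² - 54p - 198) + (-33p³ + 198p² + 297p - 1782)
  p⁴ + 6p³ + 13p² - 54p - 198 = (-(1/33)p - 4/11)(-33p³ + 198p² + 297p - 1782) + (94p² - 846)
  -33p³ + 198p² + 297p - 1782 = (-(33/94)p + 99/47)(94p² - 846) + (0)
Last nonzero remainder: 94p² - 846. Dividing through by 94 gives the monic gcd p² - 9.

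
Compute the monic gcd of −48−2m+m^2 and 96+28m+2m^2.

6+m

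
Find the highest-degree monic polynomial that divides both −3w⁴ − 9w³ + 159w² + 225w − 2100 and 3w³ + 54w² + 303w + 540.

w + 5

By polynomial division,
  −3w⁴ − 9w³ + 159w² + 225w − 2100 = (−w + 15)(3w³ + 54w² + 303w + 540) + (−348w² − 3780w − 10200)
  3w³ + 54w² + 303w + 540 = (−(1/116)w − 207/3364)(−348w² − 3780w − 10200) + (−(14742/841)w − 73710/841)
  −348w² − 3780w − 10200 = ((48778/2457)w + 285940/2457)(−(14742/841)w − 73710/841) + (0)
Last nonzero remainder: −(14742/841)w − 73710/841. Dividing through by −14742/841 gives the monic gcd w + 5.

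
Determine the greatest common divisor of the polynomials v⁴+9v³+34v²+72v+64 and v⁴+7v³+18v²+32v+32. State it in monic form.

Repeated division with remainder:
  v⁴+9v³+34v²+72v+64 = (v⁴+7v³+18v²+32v+32) + (2v³+16v²+40v+32)
  v⁴+7v³+18v²+32v+32 = ((1/2)v-1/2)(2v³+16v²+40v+32) + (6v²+36v+48)
  2v³+16v²+40v+32 = ((1/3)v+2/3)(6v²+36v+48) + (0)
Last nonzero remainder: 6v²+36v+48. Dividing through by 6 gives the monic gcd v²+6v+8.

v²+6v+8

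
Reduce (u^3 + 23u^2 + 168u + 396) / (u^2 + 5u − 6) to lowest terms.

(u^2 + 17u + 66)/(u − 1)

Repeated division with remainder:
  u^3 + 23u^2 + 168u + 396 = (u + 18)(u^2 + 5u − 6) + (84u + 504)
  u^2 + 5u − 6 = ((1/84)u − 1/84)(84u + 504) + (0)
Last nonzero remainder: 84u + 504. Dividing through by 84 gives the monic gcd u + 6.
Cancel u + 6 from numerator and denominator to get the reduced form.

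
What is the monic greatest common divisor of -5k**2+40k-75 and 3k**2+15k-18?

1

Euclidean algorithm in ℚ[k]:
  -5k**2+40k-75 = (-5/3)(3k**2+15k-18) + (65k-105)
  3k**2+15k-18 = ((3/65)k+258/845)(65k-105) + (2376/169)
  65k-105 = ((10985/2376)k-5915/792)(2376/169) + (0)
The last nonzero remainder is the constant 2376/169, so the polynomials are coprime and gcd = 1.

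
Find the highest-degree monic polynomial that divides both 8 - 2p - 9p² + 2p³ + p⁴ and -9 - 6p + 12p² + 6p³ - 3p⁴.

-1 + p²

By polynomial division,
  p⁴ + 2p³ - 9p² - 2p + 8 = (-1/3)(-3p⁴ + 6p³ + 12p² - 6p - 9) + (4p³ - 5p² - 4p + 5)
  -3p⁴ + 6p³ + 12p² - 6p - 9 = (-(3/4)p + 9/16)(4p³ - 5p² - 4p + 5) + ((189/16)p² - 189/16)
  4p³ - 5p² - 4p + 5 = ((64/189)p - 80/189)((189/16)p² - 189/16) + (0)
Last nonzero remainder: (189/16)p² - 189/16. Dividing through by 189/16 gives the monic gcd p² - 1.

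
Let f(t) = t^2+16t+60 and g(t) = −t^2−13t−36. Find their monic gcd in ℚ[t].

1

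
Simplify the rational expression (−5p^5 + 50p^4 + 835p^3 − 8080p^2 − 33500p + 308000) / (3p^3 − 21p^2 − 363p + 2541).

(−5p^3 − 40p^2 + 500p + 4000)/(3p + 33)

Euclidean algorithm in ℚ[p]:
  −5p^5 + 50p^4 + 835p^3 − 8080p^2 − 33500p + 308000 = (−(5/3)p^2 + 5p + 335/3)(3p^3 − 21p^2 − 363p + 2541) + (315p^2 − 5670p + 24255)
  3p^3 − 21p^2 − 363p + 2541 = ((1/105)p + 11/105)(315p^2 − 5670p + 24255) + (0)
Last nonzero remainder: 315p^2 − 5670p + 24255. Dividing through by 315 gives the monic gcd p^2 − 18p + 77.
Cancel p^2 − 18p + 77 from numerator and denominator to get the reduced form.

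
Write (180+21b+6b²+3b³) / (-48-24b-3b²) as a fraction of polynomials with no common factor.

(-15+2b-b²)/(4+b)

Euclidean algorithm in ℚ[b]:
  3b³+6b²+21b+180 = (-b+6)(-3b²-24b-48) + (117b+468)
  -3b²-24b-48 = (-(1/39)b-4/39)(117b+468) + (0)
Last nonzero remainder: 117b+468. Dividing through by 117 gives the monic gcd b+4.
Cancel b+4 from numerator and denominator to get the reduced form.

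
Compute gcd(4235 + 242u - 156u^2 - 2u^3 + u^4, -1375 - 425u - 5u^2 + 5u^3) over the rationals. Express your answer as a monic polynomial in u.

Apply the Euclidean algorithm:
  u^4 - 2u^3 - 156u^2 + 242u + 4235 = ((1/5)u - 1/5)(5u^3 - 5u^2 - 425u - 1375) + (-72u^2 + 432u + 3960)
  5u^3 - 5u^2 - 425u - 1375 = (-(5/72)u - 25/72)(-72u^2 + 432u + 3960) + (0)
Last nonzero remainder: -72u^2 + 432u + 3960. Dividing through by -72 gives the monic gcd u^2 - 6u - 55.

-55 - 6u + u^2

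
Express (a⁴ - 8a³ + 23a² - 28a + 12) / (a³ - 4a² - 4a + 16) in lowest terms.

By polynomial division,
  a⁴ - 8a³ + 23a² - 28a + 12 = (a - 4)(a³ - 4a² - 4a + 16) + (11a² - 60a + 76)
  a³ - 4a² - 4a + 16 = ((1/11)a + 16/121)(11a² - 60a + 76) + (-(360/121)a + 720/121)
  11a² - 60a + 76 = (-(1331/360)a + 2299/180)(-(360/121)a + 720/121) + (0)
Last nonzero remainder: -(360/121)a + 720/121. Dividing through by -360/121 gives the monic gcd a - 2.
Cancel a - 2 from numerator and denominator to get the reduced form.

(a³ - 6a² + 11a - 6)/(a² - 2a - 8)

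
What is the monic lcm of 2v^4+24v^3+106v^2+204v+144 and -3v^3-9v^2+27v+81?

Euclidean algorithm in ℚ[v]:
  2v^4+24v^3+106v^2+204v+144 = (-(2/3)v-6)(-3v^3-9v^2+27v+81) + (70v^2+420v+630)
  -3v^3-9v^2+27v+81 = (-(3/70)v+9/70)(70v^2+420v+630) + (0)
Last nonzero remainder: 70v^2+420v+630. Dividing through by 70 gives the monic gcd v^2+6v+9.
Then lcm(f, g) = f·g / gcd(f, g); expanding and making the result monic gives the answer.

v^5+9v^4+17v^3-57v^2-234v-216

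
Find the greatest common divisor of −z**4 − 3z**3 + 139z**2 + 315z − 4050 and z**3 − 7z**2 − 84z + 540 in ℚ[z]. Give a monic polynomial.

z**2 − z − 90

By polynomial division,
  −z**4 − 3z**3 + 139z**2 + 315z − 4050 = (−z − 10)(z**3 − 7z**2 − 84z + 540) + (−15z**2 + 15z + 1350)
  z**3 − 7z**2 − 84z + 540 = (−(1/15)z + 2/5)(−15z**2 + 15z + 1350) + (0)
Last nonzero remainder: −15z**2 + 15z + 1350. Dividing through by −15 gives the monic gcd z**2 − z − 90.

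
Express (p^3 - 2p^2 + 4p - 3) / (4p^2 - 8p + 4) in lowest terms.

By polynomial division,
  p^3 - 2p^2 + 4p - 3 = ((1/4)p)(4p^2 - 8p + 4) + (3p - 3)
  4p^2 - 8p + 4 = ((4/3)p - 4/3)(3p - 3) + (0)
Last nonzero remainder: 3p - 3. Dividing through by 3 gives the monic gcd p - 1.
Cancel p - 1 from numerator and denominator to get the reduced form.

(p^2 - p + 3)/(4p - 4)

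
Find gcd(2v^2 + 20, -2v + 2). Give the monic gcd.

Repeated division with remainder:
  2v^2 + 20 = (-v - 1)(-2v + 2) + (22)
  -2v + 2 = (-(1/11)v + 1/11)(22) + (0)
The last nonzero remainder is the constant 22, so the polynomials are coprime and gcd = 1.

1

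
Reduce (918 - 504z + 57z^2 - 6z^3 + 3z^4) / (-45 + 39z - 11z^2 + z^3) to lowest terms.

(102 + 12z + 3z^2)/(-5 + z)

Apply the Euclidean algorithm:
  3z^4 - 6z^3 + 57z^2 - 504z + 918 = (3z + 27)(z^3 - 11z^2 + 39z - 45) + (237z^2 - 1422z + 2133)
  z^3 - 11z^2 + 39z - 45 = ((1/237)z - 5/237)(237z^2 - 1422z + 2133) + (0)
Last nonzero remainder: 237z^2 - 1422z + 2133. Dividing through by 237 gives the monic gcd z^2 - 6z + 9.
Cancel z^2 - 6z + 9 from numerator and denominator to get the reduced form.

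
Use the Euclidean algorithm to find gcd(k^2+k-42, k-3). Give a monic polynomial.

By polynomial division,
  k^2+k-42 = (k+4)(k-3) + (-30)
  k-3 = (-(1/30)k+1/10)(-30) + (0)
The last nonzero remainder is the constant -30, so the polynomials are coprime and gcd = 1.

1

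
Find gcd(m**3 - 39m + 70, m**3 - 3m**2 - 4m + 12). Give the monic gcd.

m - 2

Euclidean algorithm in ℚ[m]:
  m**3 - 39m + 70 = (m**3 - 3m**2 - 4m + 12) + (3m**2 - 35m + 58)
  m**3 - 3m**2 - 4m + 12 = ((1/3)m + 26/9)(3m**2 - 35m + 58) + ((700/9)m - 1400/9)
  3m**2 - 35m + 58 = ((27/700)m - 261/700)((700/9)m - 1400/9) + (0)
Last nonzero remainder: (700/9)m - 1400/9. Dividing through by 700/9 gives the monic gcd m - 2.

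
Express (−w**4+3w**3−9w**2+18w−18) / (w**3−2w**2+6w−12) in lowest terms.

By polynomial division,
  −w**4+3w**3−9w**2+18w−18 = (−w+1)(w**3−2w**2+6w−12) + (−w**2−6)
  w**3−2w**2+6w−12 = (−w+2)(−w**2−6) + (0)
Last nonzero remainder: −w**2−6. Dividing through by −1 gives the monic gcd w**2+6.
Cancel w**2+6 from numerator and denominator to get the reduced form.

(−w**2+3w−3)/(w−2)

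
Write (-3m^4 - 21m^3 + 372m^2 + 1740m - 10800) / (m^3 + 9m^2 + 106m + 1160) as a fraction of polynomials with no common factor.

Apply the Euclidean algorithm:
  -3m^4 - 21m^3 + 372m^2 + 1740m - 10800 = (-3m + 6)(m^3 + 9m^2 + 106m + 1160) + (636m^2 + 4584m - 17760)
  m^3 + 9m^2 + 106m + 1160 = ((1/636)m + 95/33708)(636m^2 + 4584m - 17760) + ((339904/2809)m + 3399040/2809)
  636m^2 + 4584m - 17760 = ((446631/84976)m - 311799/21244)((339904/2809)m + 3399040/2809) + (0)
Last nonzero remainder: (339904/2809)m + 3399040/2809. Dividing through by 339904/2809 gives the monic gcd m + 10.
Cancel m + 10 from numerator and denominator to get the reduced form.

(-3m^3 + 9m^2 + 282m - 1080)/(m^2 - m + 116)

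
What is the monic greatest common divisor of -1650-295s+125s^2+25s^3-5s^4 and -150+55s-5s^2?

30-11s+s^2

By polynomial division,
  -5s^4+25s^3+125s^2-295s-1650 = (s^2+6s+11)(-5s^2+55s-150) + (0)
Last nonzero remainder: -5s^2+55s-150. Dividing through by -5 gives the monic gcd s^2-11s+30.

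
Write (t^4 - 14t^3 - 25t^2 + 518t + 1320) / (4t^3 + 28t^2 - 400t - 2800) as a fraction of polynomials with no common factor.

(t^3 - 4t^2 - 65t - 132)/(4t^2 + 68t + 280)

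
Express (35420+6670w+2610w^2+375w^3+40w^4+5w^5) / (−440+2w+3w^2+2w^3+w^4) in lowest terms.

(1610+230w+35w^2+5w^3)/(−20+w+w^2)

By polynomial division,
  5w^5+40w^4+375w^3+2610w^2+6670w+35420 = (5w+30)(w^4+2w^3+3w^2+2w−440) + (300w^3+2510w^2+8810w+48620)
  w^4+2w^3+3w^2+2w−440 = ((1/300)w−191/9000)(300w^3+2510w^2+8810w+48620) + ((24211/900)w^2+(24211/900)w+266321/450)
  300w^3+2510w^2+8810w+48620 = ((270000/24211)w+1989000/24211)((24211/900)w^2+(24211/900)w+266321/450) + (0)
Last nonzero remainder: (24211/900)w^2+(24211/900)w+266321/450. Dividing through by 24211/900 gives the monic gcd w^2+w+22.
Cancel w^2+w+22 from numerator and denominator to get the reduced form.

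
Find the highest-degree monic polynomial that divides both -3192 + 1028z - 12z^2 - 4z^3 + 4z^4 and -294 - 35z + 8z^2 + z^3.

7 + z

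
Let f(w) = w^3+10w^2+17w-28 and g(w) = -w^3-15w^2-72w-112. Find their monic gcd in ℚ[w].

w^2+11w+28

Repeated division with remainder:
  w^3+10w^2+17w-28 = (-1)(-w^3-15w^2-72w-112) + (-5w^2-55w-140)
  -w^3-15w^2-72w-112 = ((1/5)w+4/5)(-5w^2-55w-140) + (0)
Last nonzero remainder: -5w^2-55w-140. Dividing through by -5 gives the monic gcd w^2+11w+28.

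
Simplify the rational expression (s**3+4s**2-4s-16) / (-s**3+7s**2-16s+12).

(-s**2-6s-8)/(s**2-5s+6)

Euclidean algorithm in ℚ[s]:
  s**3+4s**2-4s-16 = (-1)(-s**3+7s**2-16s+12) + (11s**2-20s-4)
  -s**3+7s**2-16s+12 = (-(1/11)s+57/121)(11s**2-20s-4) + (-(840/121)s+1680/121)
  11s**2-20s-4 = (-(1331/840)s-121/420)(-(840/121)s+1680/121) + (0)
Last nonzero remainder: -(840/121)s+1680/121. Dividing through by -840/121 gives the monic gcd s-2.
Cancel s-2 from numerator and denominator to get the reduced form.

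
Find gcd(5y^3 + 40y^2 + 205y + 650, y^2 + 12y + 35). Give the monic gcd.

y + 5

Repeated division with remainder:
  5y^3 + 40y^2 + 205y + 650 = (5y − 20)(y^2 + 12y + 35) + (270y + 1350)
  y^2 + 12y + 35 = ((1/270)y + 7/270)(270y + 1350) + (0)
Last nonzero remainder: 270y + 1350. Dividing through by 270 gives the monic gcd y + 5.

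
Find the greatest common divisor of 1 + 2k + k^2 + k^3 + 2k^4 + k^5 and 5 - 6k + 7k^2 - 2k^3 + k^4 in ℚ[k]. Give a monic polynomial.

Euclidean algorithm in ℚ[k]:
  k^5 + 2k^4 + k^3 + k^2 + 2k + 1 = (k + 4)(k^4 - 2k^3 + 7k^2 - 6k + 5) + (2k^3 - 21k^2 + 21k - 19)
  k^4 - 2k^3 + 7k^2 - 6k + 5 = ((1/2)k + 17/4)(2k^3 - 21k^2 + 21k - 19) + ((343/4)k^2 - (343/4)k + 343/4)
  2k^3 - 21k^2 + 21k - 19 = ((8/343)k - 76/343)((343/4)k^2 - (343/4)k + 343/4) + (0)
Last nonzero remainder: (343/4)k^2 - (343/4)k + 343/4. Dividing through by 343/4 gives the monic gcd k^2 - k + 1.

1 - k + k^2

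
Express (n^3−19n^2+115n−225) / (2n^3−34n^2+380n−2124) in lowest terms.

Repeated division with remainder:
  n^3−19n^2+115n−225 = (1/2)(2n^3−34n^2+380n−2124) + (−2n^2−75n+837)
  2n^3−34n^2+380n−2124 = (−n+109/2)(−2n^2−75n+837) + ((10609/2)n−95481/2)
  −2n^2−75n+837 = (−(4/10609)n−186/10609)((10609/2)n−95481/2) + (0)
Last nonzero remainder: (10609/2)n−95481/2. Dividing through by 10609/2 gives the monic gcd n−9.
Cancel n−9 from numerator and denominator to get the reduced form.

(n^2−10n+25)/(2n^2−16n+236)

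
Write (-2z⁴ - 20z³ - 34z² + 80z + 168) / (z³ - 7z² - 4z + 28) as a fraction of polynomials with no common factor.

(-2z² - 20z - 42)/(z - 7)

Repeated division with remainder:
  -2z⁴ - 20z³ - 34z² + 80z + 168 = (-2z - 34)(z³ - 7z² - 4z + 28) + (-280z² + 1120)
  z³ - 7z² - 4z + 28 = (-(1/280)z + 1/40)(-280z² + 1120) + (0)
Last nonzero remainder: -280z² + 1120. Dividing through by -280 gives the monic gcd z² - 4.
Cancel z² - 4 from numerator and denominator to get the reduced form.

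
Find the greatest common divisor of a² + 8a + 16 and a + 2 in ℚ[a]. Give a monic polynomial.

1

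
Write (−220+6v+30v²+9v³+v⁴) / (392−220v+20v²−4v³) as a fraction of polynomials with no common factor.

(−110−52v−11v²−v³)/(196−12v+4v²)

Apply the Euclidean algorithm:
  v⁴+9v³+30v²+6v−220 = (−(1/4)v−7/2)(−4v³+20v²−220v+392) + (45v²−666v+1152)
  −4v³+20v²−220v+392 = (−(4/45)v−196/225)(45v²−666v+1152) + (−(17444/25)v+34888/25)
  45v²−666v+1152 = (−(1125/17444)v+3600/4361)(−(17444/25)v+34888/25) + (0)
Last nonzero remainder: −(17444/25)v+34888/25. Dividing through by −17444/25 gives the monic gcd v−2.
Cancel v−2 from numerator and denominator to get the reduced form.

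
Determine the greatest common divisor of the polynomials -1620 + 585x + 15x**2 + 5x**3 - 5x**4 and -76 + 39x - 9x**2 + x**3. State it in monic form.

-4 + x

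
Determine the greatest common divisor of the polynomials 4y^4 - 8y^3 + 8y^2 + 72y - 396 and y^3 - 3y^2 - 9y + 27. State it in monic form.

y^2 - 9

Euclidean algorithm in ℚ[y]:
  4y^4 - 8y^3 + 8y^2 + 72y - 396 = (4y + 4)(y^3 - 3y^2 - 9y + 27) + (56y^2 - 504)
  y^3 - 3y^2 - 9y + 27 = ((1/56)y - 3/56)(56y^2 - 504) + (0)
Last nonzero remainder: 56y^2 - 504. Dividing through by 56 gives the monic gcd y^2 - 9.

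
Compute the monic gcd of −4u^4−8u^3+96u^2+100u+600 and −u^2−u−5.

Apply the Euclidean algorithm:
  −4u^4−8u^3+96u^2+100u+600 = (4u^2+4u−120)(−u^2−u−5) + (0)
Last nonzero remainder: −u^2−u−5. Dividing through by −1 gives the monic gcd u^2+u+5.

u^2+u+5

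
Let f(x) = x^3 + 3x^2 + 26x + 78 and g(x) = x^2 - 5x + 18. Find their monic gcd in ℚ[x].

Euclidean algorithm in ℚ[x]:
  x^3 + 3x^2 + 26x + 78 = (x + 8)(x^2 - 5x + 18) + (48x - 66)
  x^2 - 5x + 18 = ((1/48)x - 29/384)(48x - 66) + (833/64)
  48x - 66 = ((3072/833)x - 4224/833)(833/64) + (0)
The last nonzero remainder is the constant 833/64, so the polynomials are coprime and gcd = 1.

1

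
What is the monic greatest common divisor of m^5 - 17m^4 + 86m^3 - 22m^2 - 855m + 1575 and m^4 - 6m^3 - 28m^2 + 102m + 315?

m^3 - 9m^2 - m + 105

By polynomial division,
  m^5 - 17m^4 + 86m^3 - 22m^2 - 855m + 1575 = (m - 11)(m^4 - 6m^3 - 28m^2 + 102m + 315) + (48m^3 - 432m^2 - 48m + 5040)
  m^4 - 6m^3 - 28m^2 + 102m + 315 = ((1/48)m + 1/16)(48m^3 - 432m^2 - 48m + 5040) + (0)
Last nonzero remainder: 48m^3 - 432m^2 - 48m + 5040. Dividing through by 48 gives the monic gcd m^3 - 9m^2 - m + 105.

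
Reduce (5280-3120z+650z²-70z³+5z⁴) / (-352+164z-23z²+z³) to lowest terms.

(-1320+450z-50z²+5z³)/(88-19z+z²)

By polynomial division,
  5z⁴-70z³+650z²-3120z+5280 = (5z+45)(z³-23z²+164z-352) + (865z²-8740z+21120)
  z³-23z²+164z-352 = ((1/865)z-2231/149645)(865z²-8740z+21120) + ((277816/29929)z-1111264/29929)
  865z²-8740z+21120 = ((25888585/277816)z-1795740/3157)((277816/29929)z-1111264/29929) + (0)
Last nonzero remainder: (277816/29929)z-1111264/29929. Dividing through by 277816/29929 gives the monic gcd z-4.
Cancel z-4 from numerator and denominator to get the reduced form.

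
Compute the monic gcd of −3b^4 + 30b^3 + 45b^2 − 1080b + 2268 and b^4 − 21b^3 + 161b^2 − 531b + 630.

b^3 − 16b^2 + 81b − 126

By polynomial division,
  −3b^4 + 30b^3 + 45b^2 − 1080b + 2268 = (−3)(b^4 − 21b^3 + 161b^2 − 531b + 630) + (−33b^3 + 528b^2 − 2673b + 4158)
  b^4 − 21b^3 + 161b^2 − 531b + 630 = (−(1/33)b + 5/33)(−33b^3 + 528b^2 − 2673b + 4158) + (0)
Last nonzero remainder: −33b^3 + 528b^2 − 2673b + 4158. Dividing through by −33 gives the monic gcd b^3 − 16b^2 + 81b − 126.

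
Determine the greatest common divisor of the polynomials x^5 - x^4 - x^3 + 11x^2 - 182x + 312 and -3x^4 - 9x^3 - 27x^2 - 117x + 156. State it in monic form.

x^3 + 4x^2 + 13x + 52

Repeated division with remainder:
  x^5 - x^4 - x^3 + 11x^2 - 182x + 312 = (-(1/3)x + 4/3)(-3x^4 - 9x^3 - 27x^2 - 117x + 156) + (2x^3 + 8x^2 + 26x + 104)
  -3x^4 - 9x^3 - 27x^2 - 117x + 156 = (-(3/2)x + 3/2)(2x^3 + 8x^2 + 26x + 104) + (0)
Last nonzero remainder: 2x^3 + 8x^2 + 26x + 104. Dividing through by 2 gives the monic gcd x^3 + 4x^2 + 13x + 52.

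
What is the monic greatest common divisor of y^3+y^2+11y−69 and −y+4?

1

Euclidean algorithm in ℚ[y]:
  y^3+y^2+11y−69 = (−y^2−5y−31)(−y+4) + (55)
  −y+4 = (−(1/55)y+4/55)(55) + (0)
The last nonzero remainder is the constant 55, so the polynomials are coprime and gcd = 1.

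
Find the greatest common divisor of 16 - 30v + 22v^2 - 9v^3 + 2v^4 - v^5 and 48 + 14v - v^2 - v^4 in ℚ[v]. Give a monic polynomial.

Repeated division with remainder:
  -v^5 + 2v^4 - 9v^3 + 22v^2 - 30v + 16 = (v - 2)(-v^4 - v^2 + 14v + 48) + (-8v^3 + 6v^2 - 50v + 112)
  -v^4 - v^2 + 14v + 48 = ((1/8)v + 3/32)(-8v^3 + 6v^2 - 50v + 112) + ((75/16)v^2 + (75/16)v + 75/2)
  -8v^3 + 6v^2 - 50v + 112 = (-(128/75)v + 224/75)((75/16)v^2 + (75/16)v + 75/2) + (0)
Last nonzero remainder: (75/16)v^2 + (75/16)v + 75/2. Dividing through by 75/16 gives the monic gcd v^2 + v + 8.

8 + v + v^2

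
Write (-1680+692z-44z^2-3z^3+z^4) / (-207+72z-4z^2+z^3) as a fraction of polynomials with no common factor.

(560-44z+z^3)/(69-z+z^2)

Repeated division with remainder:
  z^4-3z^3-44z^2+692z-1680 = (z+1)(z^3-4z^2+72z-207) + (-112z^2+827z-1473)
  z^3-4z^2+72z-207 = (-(1/112)z-379/12544)(-112z^2+827z-1473) + ((1051625/12544)z-3154875/12544)
  -112z^2+827z-1473 = (-(1404928/1051625)z+6159104/1051625)((1051625/12544)z-3154875/12544) + (0)
Last nonzero remainder: (1051625/12544)z-3154875/12544. Dividing through by 1051625/12544 gives the monic gcd z-3.
Cancel z-3 from numerator and denominator to get the reduced form.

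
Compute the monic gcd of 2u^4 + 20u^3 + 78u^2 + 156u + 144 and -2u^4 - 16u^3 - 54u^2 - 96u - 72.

Repeated division with remainder:
  2u^4 + 20u^3 + 78u^2 + 156u + 144 = (-1)(-2u^4 - 16u^3 - 54u^2 - 96u - 72) + (4u^3 + 24u^2 + 60u + 72)
  -2u^4 - 16u^3 - 54u^2 - 96u - 72 = (-(1/2)u - 1)(4u^3 + 24u^2 + 60u + 72) + (0)
Last nonzero remainder: 4u^3 + 24u^2 + 60u + 72. Dividing through by 4 gives the monic gcd u^3 + 6u^2 + 15u + 18.

u^3 + 6u^2 + 15u + 18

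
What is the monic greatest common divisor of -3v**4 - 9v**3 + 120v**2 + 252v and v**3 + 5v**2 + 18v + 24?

v + 2

By polynomial division,
  -3v**4 - 9v**3 + 120v**2 + 252v = (-3v + 6)(v**3 + 5v**2 + 18v + 24) + (144v**2 + 216v - 144)
  v**3 + 5v**2 + 18v + 24 = ((1/144)v + 7/288)(144v**2 + 216v - 144) + ((55/4)v + 55/2)
  144v**2 + 216v - 144 = ((576/55)v - 288/55)((55/4)v + 55/2) + (0)
Last nonzero remainder: (55/4)v + 55/2. Dividing through by 55/4 gives the monic gcd v + 2.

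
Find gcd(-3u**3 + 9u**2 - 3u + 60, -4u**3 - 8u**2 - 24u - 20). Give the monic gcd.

Euclidean algorithm in ℚ[u]:
  -3u**3 + 9u**2 - 3u + 60 = (3/4)(-4u**3 - 8u**2 - 24u - 20) + (15u**2 + 15u + 75)
  -4u**3 - 8u**2 - 24u - 20 = (-(4/15)u - 4/15)(15u**2 + 15u + 75) + (0)
Last nonzero remainder: 15u**2 + 15u + 75. Dividing through by 15 gives the monic gcd u**2 + u + 5.

u**2 + u + 5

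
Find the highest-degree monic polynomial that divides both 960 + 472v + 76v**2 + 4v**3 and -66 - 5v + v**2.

6 + v

Euclidean algorithm in ℚ[v]:
  4v**3 + 76v**2 + 472v + 960 = (4v + 96)(v**2 - 5v - 66) + (1216v + 7296)
  v**2 - 5v - 66 = ((1/1216)v - 11/1216)(1216v + 7296) + (0)
Last nonzero remainder: 1216v + 7296. Dividing through by 1216 gives the monic gcd v + 6.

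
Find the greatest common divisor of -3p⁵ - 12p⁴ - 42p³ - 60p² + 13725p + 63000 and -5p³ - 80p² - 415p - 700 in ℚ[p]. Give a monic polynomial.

p² + 12p + 35

Apply the Euclidean algorithm:
  -3p⁵ - 12p⁴ - 42p³ - 60p² + 13725p + 63000 = ((3/5)p² - (36/5)p + 369/5)(-5p³ - 80p² - 415p - 700) + (3276p² + 39312p + 114660)
  -5p³ - 80p² - 415p - 700 = (-(5/3276)p - 5/819)(3276p² + 39312p + 114660) + (0)
Last nonzero remainder: 3276p² + 39312p + 114660. Dividing through by 3276 gives the monic gcd p² + 12p + 35.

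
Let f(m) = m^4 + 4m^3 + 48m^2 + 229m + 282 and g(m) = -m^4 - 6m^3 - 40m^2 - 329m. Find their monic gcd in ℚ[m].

Euclidean algorithm in ℚ[m]:
  m^4 + 4m^3 + 48m^2 + 229m + 282 = (-1)(-m^4 - 6m^3 - 40m^2 - 329m) + (-2m^3 + 8m^2 - 100m + 282)
  -m^4 - 6m^3 - 40m^2 - 329m = ((1/2)m + 5)(-2m^3 + 8m^2 - 100m + 282) + (-30m^2 + 30m - 1410)
  -2m^3 + 8m^2 - 100m + 282 = ((1/15)m - 1/5)(-30m^2 + 30m - 1410) + (0)
Last nonzero remainder: -30m^2 + 30m - 1410. Dividing through by -30 gives the monic gcd m^2 - m + 47.

m^2 - m + 47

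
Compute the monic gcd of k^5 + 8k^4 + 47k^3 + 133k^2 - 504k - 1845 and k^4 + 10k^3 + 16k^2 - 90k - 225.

Apply the Euclidean algorithm:
  k^5 + 8k^4 + 47k^3 + 133k^2 - 504k - 1845 = (k - 2)(k^4 + 10k^3 + 16k^2 - 90k - 225) + (51k^3 + 255k^2 - 459k - 2295)
  k^4 + 10k^3 + 16k^2 - 90k - 225 = ((1/51)k + 5/51)(51k^3 + 255k^2 - 459k - 2295) + (0)
Last nonzero remainder: 51k^3 + 255k^2 - 459k - 2295. Dividing through by 51 gives the monic gcd k^3 + 5k^2 - 9k - 45.

k^3 + 5k^2 - 9k - 45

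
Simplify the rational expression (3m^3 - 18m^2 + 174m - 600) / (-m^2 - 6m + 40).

Repeated division with remainder:
  3m^3 - 18m^2 + 174m - 600 = (-3m + 36)(-m^2 - 6m + 40) + (510m - 2040)
  -m^2 - 6m + 40 = (-(1/510)m - 1/51)(510m - 2040) + (0)
Last nonzero remainder: 510m - 2040. Dividing through by 510 gives the monic gcd m - 4.
Cancel m - 4 from numerator and denominator to get the reduced form.

(-3m^2 + 6m - 150)/(m + 10)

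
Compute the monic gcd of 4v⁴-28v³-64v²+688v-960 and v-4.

v-4

Euclidean algorithm in ℚ[v]:
  4v⁴-28v³-64v²+688v-960 = (4v³-12v²-112v+240)(v-4) + (0)
The last nonzero remainder v-4 is already monic.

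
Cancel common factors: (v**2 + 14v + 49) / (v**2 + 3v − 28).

(v + 7)/(v − 4)

Euclidean algorithm in ℚ[v]:
  v**2 + 14v + 49 = (v**2 + 3v − 28) + (11v + 77)
  v**2 + 3v − 28 = ((1/11)v − 4/11)(11v + 77) + (0)
Last nonzero remainder: 11v + 77. Dividing through by 11 gives the monic gcd v + 7.
Cancel v + 7 from numerator and denominator to get the reduced form.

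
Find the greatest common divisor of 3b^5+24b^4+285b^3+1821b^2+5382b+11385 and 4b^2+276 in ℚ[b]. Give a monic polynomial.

Repeated division with remainder:
  3b^5+24b^4+285b^3+1821b^2+5382b+11385 = ((3/4)b^3+6b^2+(39/2)b+165/4)(4b^2+276) + (0)
Last nonzero remainder: 4b^2+276. Dividing through by 4 gives the monic gcd b^2+69.

b^2+69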